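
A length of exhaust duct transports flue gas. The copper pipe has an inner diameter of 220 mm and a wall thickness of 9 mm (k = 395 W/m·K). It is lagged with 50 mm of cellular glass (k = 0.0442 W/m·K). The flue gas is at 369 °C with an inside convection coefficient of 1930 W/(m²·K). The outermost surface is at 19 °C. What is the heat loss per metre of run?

For a radial system each layer contributes R = ln(r_out/r_in)/(2πkL); films add R = 1/(hA).
R_inner film = 1/(h_i·2πr₁L) = 1/(1930×2π×0.11×1) = 7.497×10^-4 K/W
R_copper pipe wall = ln(119/110)/(2π×395×1) = 3.169×10^-5 K/W
R_cellular glass = ln(169/119)/(2π×0.0442×1) = 1.263 K/W
R_total = 1.264 K/W
Q = ΔT/R_total = 350/1.264

q′ ≈ 277 W/m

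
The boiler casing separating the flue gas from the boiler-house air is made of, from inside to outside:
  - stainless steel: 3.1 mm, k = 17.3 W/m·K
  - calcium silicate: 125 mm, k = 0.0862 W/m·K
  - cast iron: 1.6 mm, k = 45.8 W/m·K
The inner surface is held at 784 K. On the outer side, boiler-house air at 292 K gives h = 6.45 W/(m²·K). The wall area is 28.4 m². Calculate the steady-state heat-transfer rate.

Q ≈ 8700 W

Series thermal resistances:
R_stainless steel = L/(kA) = 0.0031/(17.3×28.4) = 6.31×10^-6 K/W
R_calcium silicate = L/(kA) = 0.125/(0.0862×28.4) = 0.05106 K/W
R_cast iron = L/(kA) = 0.0016/(45.8×28.4) = 1.23×10^-6 K/W
R_outer film = 1/(h_o·A) = 1/(6.45×28.4) = 0.005459 K/W
R_total = 0.05653 K/W
Q = ΔT / R_total = 492 / 0.05653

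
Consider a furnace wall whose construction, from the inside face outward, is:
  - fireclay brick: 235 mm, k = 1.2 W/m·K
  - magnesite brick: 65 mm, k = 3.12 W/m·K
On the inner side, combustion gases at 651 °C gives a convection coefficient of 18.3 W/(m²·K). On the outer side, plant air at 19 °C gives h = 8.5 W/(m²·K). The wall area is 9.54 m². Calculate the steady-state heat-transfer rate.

Series thermal resistances:
R_inner film = 1/(h_i·A) = 1/(18.3×9.54) = 0.005728 K/W
R_fireclay brick = L/(kA) = 0.235/(1.2×9.54) = 0.02053 K/W
R_magnesite brick = L/(kA) = 0.065/(3.12×9.54) = 0.002184 K/W
R_outer film = 1/(h_o·A) = 1/(8.5×9.54) = 0.01233 K/W
R_total = 0.04077 K/W
Q = ΔT / R_total = 632 / 0.04077

Q ≈ 15500 W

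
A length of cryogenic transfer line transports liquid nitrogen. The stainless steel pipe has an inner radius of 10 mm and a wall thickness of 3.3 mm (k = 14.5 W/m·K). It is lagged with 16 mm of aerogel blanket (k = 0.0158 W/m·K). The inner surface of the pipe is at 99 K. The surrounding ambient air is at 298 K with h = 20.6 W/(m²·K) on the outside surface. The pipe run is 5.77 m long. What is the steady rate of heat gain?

Radial resistances (cylindrical: R_cond = ln(r_o/r_i)/(2πkL), R_conv = 1/(h·2πrL)):
R_stainless steel pipe wall = ln(13.3/10)/(2π×14.5×5.77) = 5.425×10^-4 K/W
R_aerogel blanket = ln(29.3/13.3)/(2π×0.0158×5.77) = 1.379 K/W
R_outer film = 1/(h_o·2πr_oL) = 1/(20.6×2π×0.0293×5.77) = 0.0457 K/W
R_total = 1.425 K/W
Q = ΔT/R_total = 199/1.425

Q ≈ 140 W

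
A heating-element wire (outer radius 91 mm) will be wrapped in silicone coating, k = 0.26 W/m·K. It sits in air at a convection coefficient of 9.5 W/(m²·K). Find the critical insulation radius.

r_cr ≈ 27.4 mm

For a cylinder r_cr = k/h = 0.26/9.5
r_cr = 27.4 mm; since the bare radius (91 mm) is above r_cr, any added insulation will reduce heat loss.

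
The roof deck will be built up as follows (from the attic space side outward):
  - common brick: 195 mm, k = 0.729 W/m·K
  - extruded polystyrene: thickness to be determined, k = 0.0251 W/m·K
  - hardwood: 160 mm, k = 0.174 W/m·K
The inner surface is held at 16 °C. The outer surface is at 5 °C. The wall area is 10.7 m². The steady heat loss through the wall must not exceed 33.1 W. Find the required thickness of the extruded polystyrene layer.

Series thermal resistances:
R_common brick = L/(kA) = 0.195/(0.729×10.7) = 0.025 K/W
R_hardwood = L/(kA) = 0.16/(0.174×10.7) = 0.08594 K/W
Sum of the known resistances R_other = 0.1109 K/W
Required total resistance R_tot = ΔT/Q_allow = 11/33.1 = 0.3323 K/W
R_extruded polystyrene = R_tot − R_other = 0.2214 K/W
L = R·k·A = 0.2214×0.0251×10.7

L ≈ 59.5 mm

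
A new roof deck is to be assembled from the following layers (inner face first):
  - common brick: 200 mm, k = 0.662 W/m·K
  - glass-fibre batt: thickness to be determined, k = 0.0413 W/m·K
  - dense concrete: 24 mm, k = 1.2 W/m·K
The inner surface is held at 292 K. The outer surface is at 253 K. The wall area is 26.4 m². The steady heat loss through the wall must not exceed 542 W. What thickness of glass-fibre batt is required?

L ≈ 65.2 mm

Using the resistance-network approach (series):
R_common brick = L/(kA) = 0.2/(0.662×26.4) = 0.01144 K/W
R_dense concrete = L/(kA) = 0.024/(1.2×26.4) = 7.576×10^-4 K/W
Sum of the known resistances R_other = 0.0122 K/W
Required total resistance R_tot = ΔT/Q_allow = 39/542 = 0.07196 K/W
R_glass-fibre batt = R_tot − R_other = 0.05975 K/W
L = R·k·A = 0.05975×0.0413×26.4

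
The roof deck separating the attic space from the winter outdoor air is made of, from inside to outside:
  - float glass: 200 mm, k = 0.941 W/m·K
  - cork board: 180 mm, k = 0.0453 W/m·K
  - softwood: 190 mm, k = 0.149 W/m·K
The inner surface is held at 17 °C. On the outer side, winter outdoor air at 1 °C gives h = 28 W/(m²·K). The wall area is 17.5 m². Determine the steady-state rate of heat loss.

Series thermal resistances:
R_float glass = L/(kA) = 0.2/(0.941×17.5) = 0.01215 K/W
R_cork board = L/(kA) = 0.18/(0.0453×17.5) = 0.2271 K/W
R_softwood = L/(kA) = 0.19/(0.149×17.5) = 0.07287 K/W
R_outer film = 1/(h_o·A) = 1/(28×17.5) = 0.002041 K/W
R_total = 0.3141 K/W
Q = ΔT / R_total = 16 / 0.3141

Q ≈ 50.9 W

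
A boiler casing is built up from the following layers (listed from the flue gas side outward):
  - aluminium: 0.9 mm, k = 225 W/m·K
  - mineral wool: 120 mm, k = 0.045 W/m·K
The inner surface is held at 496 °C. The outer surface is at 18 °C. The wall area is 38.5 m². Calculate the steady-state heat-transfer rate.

Treating each layer as a thermal resistance in series:
R_aluminium = L/(kA) = 0.0009/(225×38.5) = 1.039×10^-7 K/W
R_mineral wool = L/(kA) = 0.12/(0.045×38.5) = 0.06926 K/W
R_total = 0.06926 K/W
Q = ΔT / R_total = 478 / 0.06926

Q ≈ 6900 W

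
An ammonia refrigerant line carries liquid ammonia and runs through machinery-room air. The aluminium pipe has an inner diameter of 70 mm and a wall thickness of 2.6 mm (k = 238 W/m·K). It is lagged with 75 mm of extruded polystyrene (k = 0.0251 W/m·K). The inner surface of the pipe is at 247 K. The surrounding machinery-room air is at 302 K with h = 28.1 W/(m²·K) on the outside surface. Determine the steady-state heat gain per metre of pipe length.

q′ ≈ 7.85 W/m

Cylindrical conduction, so R = ln(r₂/r₁)/(2πkL) per layer, in series:
R_aluminium pipe wall = ln(37.6/35)/(2π×238×1) = 4.792×10^-5 K/W
R_extruded polystyrene = ln(112.6/37.6)/(2π×0.0251×1) = 6.955 K/W
R_outer film = 1/(h_o·2πr_oL) = 1/(28.1×2π×0.1126×1) = 0.0503 K/W
R_total = 7.005 K/W
Q = ΔT/R_total = 55/7.005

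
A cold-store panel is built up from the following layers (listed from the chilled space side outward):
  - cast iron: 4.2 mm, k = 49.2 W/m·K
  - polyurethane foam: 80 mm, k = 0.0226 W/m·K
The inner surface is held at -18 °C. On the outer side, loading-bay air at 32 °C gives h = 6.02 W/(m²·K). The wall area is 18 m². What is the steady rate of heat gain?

Series thermal resistances:
R_cast iron = L/(kA) = 0.0042/(49.2×18) = 4.743×10^-6 K/W
R_polyurethane foam = L/(kA) = 0.08/(0.0226×18) = 0.1967 K/W
R_outer film = 1/(h_o·A) = 1/(6.02×18) = 0.009228 K/W
R_total = 0.2059 K/W
Q = ΔT / R_total = 50 / 0.2059

Q ≈ 243 W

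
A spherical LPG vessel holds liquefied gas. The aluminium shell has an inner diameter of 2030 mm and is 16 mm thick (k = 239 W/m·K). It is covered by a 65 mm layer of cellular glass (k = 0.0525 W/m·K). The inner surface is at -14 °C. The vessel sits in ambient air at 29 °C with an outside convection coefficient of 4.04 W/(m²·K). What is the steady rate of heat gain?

Each spherical layer contributes R = (1/r_i − 1/r_o)/(4πk):
R_aluminium shell = (1/1.015 − 1/1.031)/(4π×239) = 5.091×10^-6 K/W
R_cellular glass = (1/1.031 − 1/1.096)/(4π×0.0525) = 0.08719 K/W
R_outer film = 1/(h·4πr_o²) = 1/(4.04×4π×1.096²) = 0.0164 K/W
R_total = 0.1036 K/W
Q = ΔT/R_total = 43/0.1036

Q ≈ 415 W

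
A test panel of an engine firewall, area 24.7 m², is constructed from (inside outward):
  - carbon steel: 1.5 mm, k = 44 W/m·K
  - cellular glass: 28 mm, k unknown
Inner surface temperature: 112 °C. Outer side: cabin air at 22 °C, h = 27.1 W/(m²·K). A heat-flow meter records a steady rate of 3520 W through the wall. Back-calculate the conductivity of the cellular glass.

k ≈ 0.0471 W/(m·K)

Thermal resistances in series:
R_carbon steel = L/(kA) = 0.0015/(44×24.7) = 1.38×10^-6 K/W
R_outer film = 1/(h_o·A) = 1/(27.1×24.7) = 0.001494 K/W
Sum of known resistances R_other = 0.001495 K/W
Total R = ΔT/Q = 90/3520 = 0.02557 K/W
R_cellular glass = R_total − R_other = 0.02407 K/W
k = L/(R·A) = 0.028/(0.02407×24.7)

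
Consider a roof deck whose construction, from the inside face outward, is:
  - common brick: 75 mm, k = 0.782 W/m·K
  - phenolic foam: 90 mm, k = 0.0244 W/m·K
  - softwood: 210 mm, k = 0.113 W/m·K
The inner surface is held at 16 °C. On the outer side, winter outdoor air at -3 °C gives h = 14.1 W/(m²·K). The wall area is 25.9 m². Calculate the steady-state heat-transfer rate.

Using the resistance-network approach (series):
R_common brick = L/(kA) = 0.075/(0.782×25.9) = 0.003703 K/W
R_phenolic foam = L/(kA) = 0.09/(0.0244×25.9) = 0.1424 K/W
R_softwood = L/(kA) = 0.21/(0.113×25.9) = 0.07175 K/W
R_outer film = 1/(h_o·A) = 1/(14.1×25.9) = 0.002738 K/W
R_total = 0.2206 K/W
Q = ΔT / R_total = 19 / 0.2206

Q ≈ 86.1 W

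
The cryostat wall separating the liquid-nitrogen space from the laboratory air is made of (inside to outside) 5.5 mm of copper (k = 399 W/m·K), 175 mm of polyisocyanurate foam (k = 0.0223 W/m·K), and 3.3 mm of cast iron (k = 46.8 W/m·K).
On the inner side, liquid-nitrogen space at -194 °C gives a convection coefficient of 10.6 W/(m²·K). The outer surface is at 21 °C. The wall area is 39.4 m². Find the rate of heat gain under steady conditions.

Using the resistance-network approach (series):
R_inner film = 1/(h_i·A) = 1/(10.6×39.4) = 0.002394 K/W
R_copper = L/(kA) = 0.0055/(399×39.4) = 3.499×10^-7 K/W
R_polyisocyanurate foam = L/(kA) = 0.175/(0.0223×39.4) = 0.1992 K/W
R_cast iron = L/(kA) = 0.0033/(46.8×39.4) = 1.79×10^-6 K/W
R_total = 0.2016 K/W
Q = ΔT / R_total = 215 / 0.2016

Q ≈ 1070 W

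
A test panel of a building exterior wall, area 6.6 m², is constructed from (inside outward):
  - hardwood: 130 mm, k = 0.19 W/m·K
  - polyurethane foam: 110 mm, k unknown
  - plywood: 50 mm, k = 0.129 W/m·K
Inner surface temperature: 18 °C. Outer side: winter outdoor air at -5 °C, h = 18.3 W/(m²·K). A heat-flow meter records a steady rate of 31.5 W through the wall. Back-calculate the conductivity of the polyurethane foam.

Thermal resistances in series:
R_hardwood = L/(kA) = 0.13/(0.19×6.6) = 0.1037 K/W
R_plywood = L/(kA) = 0.05/(0.129×6.6) = 0.05873 K/W
R_outer film = 1/(h_o·A) = 1/(18.3×6.6) = 0.00828 K/W
Sum of known resistances R_other = 0.1707 K/W
Total R = ΔT/Q = 23/31.5 = 0.7302 K/W
R_polyurethane foam = R_total − R_other = 0.5595 K/W
k = L/(R·A) = 0.11/(0.5595×6.6)

k ≈ 0.0298 W/(m·K)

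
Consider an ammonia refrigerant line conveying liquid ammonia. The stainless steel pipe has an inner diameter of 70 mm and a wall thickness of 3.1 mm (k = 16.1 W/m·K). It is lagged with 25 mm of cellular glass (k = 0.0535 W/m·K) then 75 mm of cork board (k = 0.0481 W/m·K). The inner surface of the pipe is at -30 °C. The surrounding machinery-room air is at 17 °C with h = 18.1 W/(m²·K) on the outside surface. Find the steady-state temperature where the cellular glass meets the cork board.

For a radial system each layer contributes R = ln(r_out/r_in)/(2πkL); films add R = 1/(hA).
R_stainless steel pipe wall = ln(38.1/35)/(2π×16.1×1) = 8.389×10^-4 K/W
R_cellular glass = ln(63.1/38.1)/(2π×0.0535×1) = 1.501 K/W
R_cork board = ln(138.1/63.1)/(2π×0.0481×1) = 2.592 K/W
R_outer film = 1/(h_o·2πr_oL) = 1/(18.1×2π×0.1381×1) = 0.06367 K/W
R_total = 4.157 K/W
Q = ΔT/R_total = 47/4.157
Q = 11.3 W/m
T_interface = T_inner + Q·ΣR(inner→interface) = -30 + 11.3×1.502

T ≈ -13 °C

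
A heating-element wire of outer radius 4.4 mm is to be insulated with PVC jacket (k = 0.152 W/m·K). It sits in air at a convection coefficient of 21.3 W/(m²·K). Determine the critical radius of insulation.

r_cr ≈ 7.14 mm

For a cylinder r_cr = k/h = 0.152/21.3
r_cr = 7.14 mm; since the bare radius (4.4 mm) is below r_cr, adding a thin layer of insulation will *increase* heat loss.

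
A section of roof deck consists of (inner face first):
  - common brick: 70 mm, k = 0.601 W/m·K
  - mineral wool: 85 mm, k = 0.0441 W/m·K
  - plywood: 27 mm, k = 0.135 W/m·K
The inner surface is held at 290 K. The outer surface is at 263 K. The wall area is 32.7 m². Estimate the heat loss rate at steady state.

Q ≈ 393 W

Model the wall as resistances in series:
R_common brick = L/(kA) = 0.07/(0.601×32.7) = 0.003562 K/W
R_mineral wool = L/(kA) = 0.085/(0.0441×32.7) = 0.05894 K/W
R_plywood = L/(kA) = 0.027/(0.135×32.7) = 0.006116 K/W
R_total = 0.06862 K/W
Q = ΔT / R_total = 27 / 0.06862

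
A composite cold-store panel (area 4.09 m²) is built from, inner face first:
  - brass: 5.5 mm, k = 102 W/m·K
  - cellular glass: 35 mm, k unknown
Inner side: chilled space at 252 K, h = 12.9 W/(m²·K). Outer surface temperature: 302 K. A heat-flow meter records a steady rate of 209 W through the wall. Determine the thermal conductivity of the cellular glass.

Series thermal resistances:
R_inner film = 1/(h_i·A) = 1/(12.9×4.09) = 0.01895 K/W
R_brass = L/(kA) = 0.0055/(102×4.09) = 1.318×10^-5 K/W
Sum of known resistances R_other = 0.01897 K/W
Total R = ΔT/Q = 50/209 = 0.2392 K/W
R_cellular glass = R_total − R_other = 0.2203 K/W
k = L/(R·A) = 0.035/(0.2203×4.09)

k ≈ 0.0389 W/(m·K)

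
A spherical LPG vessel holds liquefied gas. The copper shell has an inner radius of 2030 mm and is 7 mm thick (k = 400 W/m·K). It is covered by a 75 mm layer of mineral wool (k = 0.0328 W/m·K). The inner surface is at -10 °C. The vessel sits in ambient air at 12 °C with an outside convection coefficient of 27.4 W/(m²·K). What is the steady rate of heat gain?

Q ≈ 512 W

Spherical conduction: R = (1/r_in − 1/r_out)/(4πk) per layer; series-sum.
R_copper shell = (1/2.03 − 1/2.037)/(4π×400) = 3.368×10^-7 K/W
R_mineral wool = (1/2.037 − 1/2.112)/(4π×0.0328) = 0.0423 K/W
R_outer film = 1/(h·4πr_o²) = 1/(27.4×4π×2.112²) = 6.511×10^-4 K/W
R_total = 0.04295 K/W
Q = ΔT/R_total = 22/0.04295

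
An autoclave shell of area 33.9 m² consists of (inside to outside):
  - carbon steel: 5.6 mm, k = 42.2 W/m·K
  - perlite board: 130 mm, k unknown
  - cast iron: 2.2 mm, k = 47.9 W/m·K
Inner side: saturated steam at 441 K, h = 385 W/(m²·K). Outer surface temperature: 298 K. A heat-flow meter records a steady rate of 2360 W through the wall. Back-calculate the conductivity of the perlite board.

k ≈ 0.0634 W/(m·K)

Treating each layer as a thermal resistance in series:
R_inner film = 1/(h_i·A) = 1/(385×33.9) = 7.662×10^-5 K/W
R_carbon steel = L/(kA) = 0.0056/(42.2×33.9) = 3.914×10^-6 K/W
R_cast iron = L/(kA) = 0.0022/(47.9×33.9) = 1.355×10^-6 K/W
Sum of known resistances R_other = 8.189×10^-5 K/W
Total R = ΔT/Q = 143/2360 = 0.06059 K/W
R_perlite board = R_total − R_other = 0.06051 K/W
k = L/(R·A) = 0.13/(0.06051×33.9)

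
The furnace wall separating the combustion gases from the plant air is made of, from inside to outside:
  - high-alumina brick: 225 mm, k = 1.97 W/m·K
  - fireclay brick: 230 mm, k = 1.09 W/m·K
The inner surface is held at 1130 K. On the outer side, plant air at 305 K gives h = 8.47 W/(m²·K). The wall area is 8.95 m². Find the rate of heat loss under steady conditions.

Model the wall as resistances in series:
R_high-alumina brick = L/(kA) = 0.225/(1.97×8.95) = 0.01276 K/W
R_fireclay brick = L/(kA) = 0.23/(1.09×8.95) = 0.02358 K/W
R_outer film = 1/(h_o·A) = 1/(8.47×8.95) = 0.01319 K/W
R_total = 0.04953 K/W
Q = ΔT / R_total = 825 / 0.04953

Q ≈ 16700 W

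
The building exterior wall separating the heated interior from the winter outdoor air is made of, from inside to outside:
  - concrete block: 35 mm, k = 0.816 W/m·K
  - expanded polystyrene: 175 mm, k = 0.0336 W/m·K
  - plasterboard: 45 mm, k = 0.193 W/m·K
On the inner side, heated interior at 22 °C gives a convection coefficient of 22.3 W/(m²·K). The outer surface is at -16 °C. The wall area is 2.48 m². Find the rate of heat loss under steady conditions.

Using the resistance-network approach (series):
R_inner film = 1/(h_i·A) = 1/(22.3×2.48) = 0.01808 K/W
R_concrete block = L/(kA) = 0.035/(0.816×2.48) = 0.0173 K/W
R_expanded polystyrene = L/(kA) = 0.175/(0.0336×2.48) = 2.1 K/W
R_plasterboard = L/(kA) = 0.045/(0.193×2.48) = 0.09402 K/W
R_total = 2.23 K/W
Q = ΔT / R_total = 38 / 2.23

Q ≈ 17 W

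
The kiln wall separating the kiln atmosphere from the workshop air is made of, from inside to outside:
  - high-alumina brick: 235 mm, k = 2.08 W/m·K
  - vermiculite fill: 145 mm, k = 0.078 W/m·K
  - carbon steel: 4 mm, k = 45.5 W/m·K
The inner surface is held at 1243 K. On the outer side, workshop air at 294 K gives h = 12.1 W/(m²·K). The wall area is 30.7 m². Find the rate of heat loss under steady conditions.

Q ≈ 14200 W

Treating each layer as a thermal resistance in series:
R_high-alumina brick = L/(kA) = 0.235/(2.08×30.7) = 0.00368 K/W
R_vermiculite fill = L/(kA) = 0.145/(0.078×30.7) = 0.06055 K/W
R_carbon steel = L/(kA) = 0.004/(45.5×30.7) = 2.864×10^-6 K/W
R_outer film = 1/(h_o·A) = 1/(12.1×30.7) = 0.002692 K/W
R_total = 0.06693 K/W
Q = ΔT / R_total = 949 / 0.06693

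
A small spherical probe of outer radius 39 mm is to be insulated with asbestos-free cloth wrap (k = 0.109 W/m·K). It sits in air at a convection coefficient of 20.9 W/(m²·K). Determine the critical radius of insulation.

r_cr ≈ 10.4 mm

For a sphere r_cr = 2k/h = 2×0.109/20.9
r_cr = 10.4 mm; since the bare radius (39 mm) is above r_cr, any added insulation will reduce heat loss.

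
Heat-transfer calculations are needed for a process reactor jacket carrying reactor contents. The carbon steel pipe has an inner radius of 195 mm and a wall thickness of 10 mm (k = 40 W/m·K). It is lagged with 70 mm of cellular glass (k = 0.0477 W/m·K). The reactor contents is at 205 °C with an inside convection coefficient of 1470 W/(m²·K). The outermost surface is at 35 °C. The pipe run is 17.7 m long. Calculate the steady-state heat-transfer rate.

Q ≈ 3070 W

For a radial system each layer contributes R = ln(r_out/r_in)/(2πkL); films add R = 1/(hA).
R_inner film = 1/(h_i·2πr₁L) = 1/(1470×2π×0.195×17.7) = 3.137×10^-5 K/W
R_carbon steel pipe wall = ln(205/195)/(2π×40×17.7) = 1.124×10^-5 K/W
R_cellular glass = ln(275/205)/(2π×0.0477×17.7) = 0.05538 K/W
R_total = 0.05542 K/W
Q = ΔT/R_total = 170/0.05542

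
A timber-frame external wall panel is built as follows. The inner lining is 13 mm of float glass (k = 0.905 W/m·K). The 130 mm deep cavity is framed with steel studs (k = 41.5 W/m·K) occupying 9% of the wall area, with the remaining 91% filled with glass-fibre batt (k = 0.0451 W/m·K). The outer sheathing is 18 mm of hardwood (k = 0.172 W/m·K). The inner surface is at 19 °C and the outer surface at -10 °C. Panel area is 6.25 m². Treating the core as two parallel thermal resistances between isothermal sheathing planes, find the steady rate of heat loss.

Sheathing layers in series; stud and cavity paths in parallel between them.
R_inner = 0.013/(0.905×6.25) = 0.002298 K/W
R_stud  = 0.13/(41.5×0.09×6.25) = 0.005569 K/W
R_cav   = 0.13/(0.0451×0.91×6.25) = 0.5068 K/W
1/R_core = 1/R_stud + 1/R_cav → R_core = 0.005508 K/W
R_outer = 0.018/(0.172×6.25) = 0.01674 K/W
R_total = 0.02455 K/W
Q = ΔT/R_total = 29/0.02455

Q ≈ 1180 W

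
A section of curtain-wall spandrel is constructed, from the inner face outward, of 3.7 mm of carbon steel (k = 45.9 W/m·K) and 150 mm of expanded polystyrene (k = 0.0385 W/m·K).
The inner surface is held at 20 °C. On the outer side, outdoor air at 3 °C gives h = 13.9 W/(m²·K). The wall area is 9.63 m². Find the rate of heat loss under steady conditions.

Treating each layer as a thermal resistance in series:
R_carbon steel = L/(kA) = 0.0037/(45.9×9.63) = 8.371×10^-6 K/W
R_expanded polystyrene = L/(kA) = 0.15/(0.0385×9.63) = 0.4046 K/W
R_outer film = 1/(h_o·A) = 1/(13.9×9.63) = 0.007471 K/W
R_total = 0.4121 K/W
Q = ΔT / R_total = 17 / 0.4121

Q ≈ 41.3 W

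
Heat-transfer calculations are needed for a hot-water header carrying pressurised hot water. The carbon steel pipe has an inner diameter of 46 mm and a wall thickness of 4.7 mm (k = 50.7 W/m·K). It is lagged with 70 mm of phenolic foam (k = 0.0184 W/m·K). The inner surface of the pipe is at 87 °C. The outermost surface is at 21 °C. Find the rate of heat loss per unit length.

q′ ≈ 6.05 W/m

Radial resistances (cylindrical: R_cond = ln(r_o/r_i)/(2πkL), R_conv = 1/(h·2πrL)):
R_carbon steel pipe wall = ln(27.7/23)/(2π×50.7×1) = 5.837×10^-4 K/W
R_phenolic foam = ln(97.7/27.7)/(2π×0.0184×1) = 10.9 K/W
R_total = 10.9 K/W
Q = ΔT/R_total = 66/10.9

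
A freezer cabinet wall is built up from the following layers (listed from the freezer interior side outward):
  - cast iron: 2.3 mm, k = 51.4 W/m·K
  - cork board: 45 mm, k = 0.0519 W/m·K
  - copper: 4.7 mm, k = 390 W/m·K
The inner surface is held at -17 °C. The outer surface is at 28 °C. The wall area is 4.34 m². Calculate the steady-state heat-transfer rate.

Q ≈ 225 W

Series thermal resistances:
R_cast iron = L/(kA) = 0.0023/(51.4×4.34) = 1.031×10^-5 K/W
R_cork board = L/(kA) = 0.045/(0.0519×4.34) = 0.1998 K/W
R_copper = L/(kA) = 0.0047/(390×4.34) = 2.777×10^-6 K/W
R_total = 0.1998 K/W
Q = ΔT / R_total = 45 / 0.1998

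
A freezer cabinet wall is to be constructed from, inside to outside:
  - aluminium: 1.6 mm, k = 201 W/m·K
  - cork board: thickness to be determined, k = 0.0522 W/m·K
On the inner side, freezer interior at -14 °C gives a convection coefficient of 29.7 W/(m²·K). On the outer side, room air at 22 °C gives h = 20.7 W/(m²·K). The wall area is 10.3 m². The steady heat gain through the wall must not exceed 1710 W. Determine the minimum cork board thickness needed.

L ≈ 7.04 mm

Model the wall as resistances in series:
R_inner film = 1/(h_i·A) = 1/(29.7×10.3) = 0.003269 K/W
R_aluminium = L/(kA) = 0.0016/(201×10.3) = 7.728×10^-7 K/W
R_outer film = 1/(h_o·A) = 1/(20.7×10.3) = 0.00469 K/W
Sum of the known resistances R_other = 0.00796 K/W
Required total resistance R_tot = ΔT/Q_allow = 36/1710 = 0.02105 K/W
R_cork board = R_tot − R_other = 0.01309 K/W
L = R·k·A = 0.01309×0.0522×10.3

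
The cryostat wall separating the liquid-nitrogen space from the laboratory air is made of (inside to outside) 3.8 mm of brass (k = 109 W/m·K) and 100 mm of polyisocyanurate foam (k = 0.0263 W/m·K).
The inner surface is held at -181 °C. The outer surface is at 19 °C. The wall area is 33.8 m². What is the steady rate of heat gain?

Q ≈ 1780 W

Treating each layer as a thermal resistance in series:
R_brass = L/(kA) = 0.0038/(109×33.8) = 1.031×10^-6 K/W
R_polyisocyanurate foam = L/(kA) = 0.1/(0.0263×33.8) = 0.1125 K/W
R_total = 0.1125 K/W
Q = ΔT / R_total = 200 / 0.1125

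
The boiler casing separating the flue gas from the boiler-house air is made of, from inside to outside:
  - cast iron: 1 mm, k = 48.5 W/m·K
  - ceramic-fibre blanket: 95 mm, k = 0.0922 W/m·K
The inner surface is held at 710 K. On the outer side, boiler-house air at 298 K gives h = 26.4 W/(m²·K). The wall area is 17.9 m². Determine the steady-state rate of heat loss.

Treating each layer as a thermal resistance in series:
R_cast iron = L/(kA) = 0.001/(48.5×17.9) = 1.152×10^-6 K/W
R_ceramic-fibre blanket = L/(kA) = 0.095/(0.0922×17.9) = 0.05756 K/W
R_outer film = 1/(h_o·A) = 1/(26.4×17.9) = 0.002116 K/W
R_total = 0.05968 K/W
Q = ΔT / R_total = 412 / 0.05968

Q ≈ 6900 W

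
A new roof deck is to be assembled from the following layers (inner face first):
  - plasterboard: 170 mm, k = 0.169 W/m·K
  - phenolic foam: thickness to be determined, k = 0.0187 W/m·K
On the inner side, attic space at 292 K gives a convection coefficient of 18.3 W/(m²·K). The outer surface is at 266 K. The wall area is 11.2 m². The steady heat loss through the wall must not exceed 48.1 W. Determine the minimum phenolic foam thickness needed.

L ≈ 93.4 mm

Series thermal resistances:
R_inner film = 1/(h_i·A) = 1/(18.3×11.2) = 0.004879 K/W
R_plasterboard = L/(kA) = 0.17/(0.169×11.2) = 0.08981 K/W
Sum of the known resistances R_other = 0.09469 K/W
Required total resistance R_tot = ΔT/Q_allow = 26/48.1 = 0.5405 K/W
R_phenolic foam = R_tot − R_other = 0.4458 K/W
L = R·k·A = 0.4458×0.0187×11.2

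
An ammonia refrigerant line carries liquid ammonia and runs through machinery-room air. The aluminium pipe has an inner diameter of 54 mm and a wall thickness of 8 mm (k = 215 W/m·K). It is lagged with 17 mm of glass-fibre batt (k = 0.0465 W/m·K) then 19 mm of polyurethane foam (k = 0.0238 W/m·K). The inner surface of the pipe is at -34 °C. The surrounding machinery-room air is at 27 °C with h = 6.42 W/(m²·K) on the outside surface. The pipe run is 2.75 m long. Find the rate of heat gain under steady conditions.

Q ≈ 44.3 W

Treating each annulus and film as a series resistance:
R_aluminium pipe wall = ln(35/27)/(2π×215×2.75) = 6.986×10^-5 K/W
R_glass-fibre batt = ln(52/35)/(2π×0.0465×2.75) = 0.4927 K/W
R_polyurethane foam = ln(71/52)/(2π×0.0238×2.75) = 0.7573 K/W
R_outer film = 1/(h_o·2πr_oL) = 1/(6.42×2π×0.071×2.75) = 0.127 K/W
R_total = 1.377 K/W
Q = ΔT/R_total = 61/1.377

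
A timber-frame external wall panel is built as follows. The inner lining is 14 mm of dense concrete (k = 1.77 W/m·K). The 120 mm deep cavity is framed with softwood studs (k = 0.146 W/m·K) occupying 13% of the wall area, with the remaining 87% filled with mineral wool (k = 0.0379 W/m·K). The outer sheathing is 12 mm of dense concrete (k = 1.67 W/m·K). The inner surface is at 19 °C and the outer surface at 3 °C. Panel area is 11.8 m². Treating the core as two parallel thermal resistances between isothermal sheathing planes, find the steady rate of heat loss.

Sheathing layers in series; stud and cavity paths in parallel between them.
R_inner = 0.014/(1.77×11.8) = 6.703×10^-4 K/W
R_stud  = 0.12/(0.146×0.13×11.8) = 0.5358 K/W
R_cav   = 0.12/(0.0379×0.87×11.8) = 0.3084 K/W
1/R_core = 1/R_stud + 1/R_cav → R_core = 0.1957 K/W
R_outer = 0.012/(1.67×11.8) = 6.09×10^-4 K/W
R_total = 0.197 K/W
Q = ΔT/R_total = 16/0.197

Q ≈ 81.2 W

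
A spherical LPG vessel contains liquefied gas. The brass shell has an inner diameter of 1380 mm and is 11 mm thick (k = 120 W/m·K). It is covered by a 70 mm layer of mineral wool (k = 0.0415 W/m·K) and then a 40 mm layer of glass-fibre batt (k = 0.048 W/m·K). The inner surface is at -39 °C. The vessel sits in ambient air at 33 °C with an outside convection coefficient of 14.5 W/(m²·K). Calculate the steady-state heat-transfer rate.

Q ≈ 198 W

Spherical conduction: R = (1/r_in − 1/r_out)/(4πk) per layer; series-sum.
R_brass shell = (1/0.69 − 1/0.701)/(4π×120) = 1.508×10^-5 K/W
R_mineral wool = (1/0.701 − 1/0.771)/(4π×0.0415) = 0.2484 K/W
R_glass-fibre batt = (1/0.771 − 1/0.811)/(4π×0.048) = 0.1061 K/W
R_outer film = 1/(h·4πr_o²) = 1/(14.5×4π×0.811²) = 0.008344 K/W
R_total = 0.3628 K/W
Q = ΔT/R_total = 72/0.3628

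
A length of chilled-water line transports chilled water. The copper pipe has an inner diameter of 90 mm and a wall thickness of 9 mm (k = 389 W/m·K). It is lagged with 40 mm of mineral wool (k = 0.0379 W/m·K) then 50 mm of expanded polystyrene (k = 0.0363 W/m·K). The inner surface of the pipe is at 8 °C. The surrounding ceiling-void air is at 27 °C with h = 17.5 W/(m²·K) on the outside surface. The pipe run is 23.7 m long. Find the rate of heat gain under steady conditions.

Per-layer cylindrical resistances, series-summed:
R_copper pipe wall = ln(54/45)/(2π×389×23.7) = 3.147×10^-6 K/W
R_mineral wool = ln(94/54)/(2π×0.0379×23.7) = 0.09822 K/W
R_expanded polystyrene = ln(144/94)/(2π×0.0363×23.7) = 0.0789 K/W
R_outer film = 1/(h_o·2πr_oL) = 1/(17.5×2π×0.144×23.7) = 0.002665 K/W
R_total = 0.1798 K/W
Q = ΔT/R_total = 19/0.1798

Q ≈ 106 W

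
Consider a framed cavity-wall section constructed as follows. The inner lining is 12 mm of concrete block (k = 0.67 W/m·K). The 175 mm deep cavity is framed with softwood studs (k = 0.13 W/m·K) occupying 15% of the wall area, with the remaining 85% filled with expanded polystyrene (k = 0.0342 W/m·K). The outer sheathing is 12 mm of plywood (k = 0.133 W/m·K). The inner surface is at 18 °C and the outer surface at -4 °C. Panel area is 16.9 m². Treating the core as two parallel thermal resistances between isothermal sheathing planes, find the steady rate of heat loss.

Sheathing layers in series; stud and cavity paths in parallel between them.
R_inner = 0.012/(0.67×16.9) = 0.00106 K/W
R_stud  = 0.175/(0.13×0.15×16.9) = 0.531 K/W
R_cav   = 0.175/(0.0342×0.85×16.9) = 0.3562 K/W
1/R_core = 1/R_stud + 1/R_cav → R_core = 0.2132 K/W
R_outer = 0.012/(0.133×16.9) = 0.005339 K/W
R_total = 0.2196 K/W
Q = ΔT/R_total = 22/0.2196

Q ≈ 100 W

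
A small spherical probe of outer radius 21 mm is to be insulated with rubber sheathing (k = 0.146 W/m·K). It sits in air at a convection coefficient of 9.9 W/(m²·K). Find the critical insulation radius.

r_cr ≈ 29.5 mm

For a sphere r_cr = 2k/h = 2×0.146/9.9
r_cr = 29.5 mm; since the bare radius (21 mm) is below r_cr, adding a thin layer of insulation will *increase* heat loss.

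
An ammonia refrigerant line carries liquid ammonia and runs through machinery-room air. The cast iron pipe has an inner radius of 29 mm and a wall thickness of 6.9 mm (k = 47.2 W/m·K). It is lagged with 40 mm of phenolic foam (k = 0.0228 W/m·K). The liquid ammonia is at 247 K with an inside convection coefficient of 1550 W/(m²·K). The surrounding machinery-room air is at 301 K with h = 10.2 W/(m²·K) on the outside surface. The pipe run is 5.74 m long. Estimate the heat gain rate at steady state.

Q ≈ 57 W

Treating each annulus and film as a series resistance:
R_inner film = 1/(h_i·2πr₁L) = 1/(1550×2π×0.029×5.74) = 6.168×10^-4 K/W
R_cast iron pipe wall = ln(35.9/29)/(2π×47.2×5.74) = 1.254×10^-4 K/W
R_phenolic foam = ln(75.9/35.9)/(2π×0.0228×5.74) = 0.9105 K/W
R_outer film = 1/(h_o·2πr_oL) = 1/(10.2×2π×0.0759×5.74) = 0.03582 K/W
R_total = 0.947 K/W
Q = ΔT/R_total = 54/0.947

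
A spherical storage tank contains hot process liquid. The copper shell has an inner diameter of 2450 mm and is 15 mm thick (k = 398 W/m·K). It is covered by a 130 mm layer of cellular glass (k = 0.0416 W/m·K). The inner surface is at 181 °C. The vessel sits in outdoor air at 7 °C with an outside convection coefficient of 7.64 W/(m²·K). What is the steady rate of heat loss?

Q ≈ 1150 W

Radial (spherical) resistances in series:
R_copper shell = (1/1.225 − 1/1.24)/(4π×398) = 1.974×10^-6 K/W
R_cellular glass = (1/1.24 − 1/1.37)/(4π×0.0416) = 0.1464 K/W
R_outer film = 1/(h·4πr_o²) = 1/(7.64×4π×1.37²) = 0.00555 K/W
R_total = 0.1519 K/W
Q = ΔT/R_total = 174/0.1519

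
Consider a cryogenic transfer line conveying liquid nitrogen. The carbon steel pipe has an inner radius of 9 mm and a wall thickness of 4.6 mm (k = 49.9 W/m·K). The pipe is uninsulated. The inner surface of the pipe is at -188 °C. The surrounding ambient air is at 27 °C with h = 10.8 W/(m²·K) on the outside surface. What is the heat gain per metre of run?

q′ ≈ 198 W/m

Per-layer cylindrical resistances, series-summed:
R_carbon steel pipe wall = ln(13.6/9)/(2π×49.9×1) = 0.001317 K/W
R_outer film = 1/(h_o·2πr_oL) = 1/(10.8×2π×0.0136×1) = 1.084 K/W
R_total = 1.085 K/W
Q = ΔT/R_total = 215/1.085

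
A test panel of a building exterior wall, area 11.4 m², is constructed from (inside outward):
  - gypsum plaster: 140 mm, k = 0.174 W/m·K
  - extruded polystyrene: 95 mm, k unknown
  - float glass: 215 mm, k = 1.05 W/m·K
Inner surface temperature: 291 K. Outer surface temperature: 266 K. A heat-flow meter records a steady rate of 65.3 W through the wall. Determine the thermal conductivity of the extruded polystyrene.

Model the wall as resistances in series:
R_gypsum plaster = L/(kA) = 0.14/(0.174×11.4) = 0.07058 K/W
R_float glass = L/(kA) = 0.215/(1.05×11.4) = 0.01796 K/W
Sum of known resistances R_other = 0.08854 K/W
Total R = ΔT/Q = 25/65.3 = 0.3828 K/W
R_extruded polystyrene = R_total − R_other = 0.2943 K/W
k = L/(R·A) = 0.095/(0.2943×11.4)

k ≈ 0.0283 W/(m·K)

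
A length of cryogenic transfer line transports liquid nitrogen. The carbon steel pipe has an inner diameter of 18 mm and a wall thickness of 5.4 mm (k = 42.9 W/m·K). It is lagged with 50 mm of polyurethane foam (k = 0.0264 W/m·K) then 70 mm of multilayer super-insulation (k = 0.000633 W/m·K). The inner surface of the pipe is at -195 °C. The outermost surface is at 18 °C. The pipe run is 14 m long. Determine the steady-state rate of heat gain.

Radial resistances (cylindrical: R_cond = ln(r_o/r_i)/(2πkL), R_conv = 1/(h·2πrL)):
R_carbon steel pipe wall = ln(14.4/9)/(2π×42.9×14) = 1.245×10^-4 K/W
R_polyurethane foam = ln(64.4/14.4)/(2π×0.0264×14) = 0.645 K/W
R_multilayer super-insulation = ln(134.4/64.4)/(2π×0.000633×14) = 13.21 K/W
R_total = 13.86 K/W
Q = ΔT/R_total = 213/13.86

Q ≈ 15.4 W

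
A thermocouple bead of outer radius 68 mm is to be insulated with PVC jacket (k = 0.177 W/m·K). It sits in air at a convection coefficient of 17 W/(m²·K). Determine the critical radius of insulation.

r_cr ≈ 20.8 mm

For a sphere r_cr = 2k/h = 2×0.177/17
r_cr = 20.8 mm; since the bare radius (68 mm) is above r_cr, any added insulation will reduce heat loss.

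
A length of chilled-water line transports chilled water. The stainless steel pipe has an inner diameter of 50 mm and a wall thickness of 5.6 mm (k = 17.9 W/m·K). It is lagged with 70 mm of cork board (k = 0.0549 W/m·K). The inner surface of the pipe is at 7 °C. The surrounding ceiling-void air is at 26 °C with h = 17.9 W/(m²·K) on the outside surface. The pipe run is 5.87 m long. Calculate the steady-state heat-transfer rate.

Q ≈ 31.5 W

Radial resistances (cylindrical: R_cond = ln(r_o/r_i)/(2πkL), R_conv = 1/(h·2πrL)):
R_stainless steel pipe wall = ln(30.6/25)/(2π×17.9×5.87) = 3.062×10^-4 K/W
R_cork board = ln(100.6/30.6)/(2π×0.0549×5.87) = 0.5878 K/W
R_outer film = 1/(h_o·2πr_oL) = 1/(17.9×2π×0.1006×5.87) = 0.01506 K/W
R_total = 0.6031 K/W
Q = ΔT/R_total = 19/0.6031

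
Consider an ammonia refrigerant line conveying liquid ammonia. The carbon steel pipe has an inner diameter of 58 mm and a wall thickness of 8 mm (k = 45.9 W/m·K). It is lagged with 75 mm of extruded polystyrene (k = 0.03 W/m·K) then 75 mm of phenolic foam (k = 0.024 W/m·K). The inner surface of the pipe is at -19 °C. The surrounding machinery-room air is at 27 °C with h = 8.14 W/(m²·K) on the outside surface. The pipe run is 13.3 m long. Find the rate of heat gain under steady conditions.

Q ≈ 65.2 W

Cylindrical conduction, so R = ln(r₂/r₁)/(2πkL) per layer, in series:
R_carbon steel pipe wall = ln(37/29)/(2π×45.9×13.3) = 6.351×10^-5 K/W
R_extruded polystyrene = ln(112/37)/(2π×0.03×13.3) = 0.4418 K/W
R_phenolic foam = ln(187/112)/(2π×0.024×13.3) = 0.2556 K/W
R_outer film = 1/(h_o·2πr_oL) = 1/(8.14×2π×0.187×13.3) = 0.007861 K/W
R_total = 0.7053 K/W
Q = ΔT/R_total = 46/0.7053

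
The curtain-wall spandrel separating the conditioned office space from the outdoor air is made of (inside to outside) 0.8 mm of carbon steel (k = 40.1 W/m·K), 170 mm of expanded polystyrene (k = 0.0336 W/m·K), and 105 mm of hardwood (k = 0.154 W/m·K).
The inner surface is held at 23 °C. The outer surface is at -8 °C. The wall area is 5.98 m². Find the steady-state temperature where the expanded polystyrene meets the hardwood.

T ≈ -4.32 °C

Thermal resistances in series:
R_carbon steel = L/(kA) = 0.0008/(40.1×5.98) = 3.336×10^-6 K/W
R_expanded polystyrene = L/(kA) = 0.17/(0.0336×5.98) = 0.8461 K/W
R_hardwood = L/(kA) = 0.105/(0.154×5.98) = 0.114 K/W
R_total = 0.9601 K/W;  Q = ΔT/R_total = 31/0.9601 = 32.29 W
T_interface = T_inner − Q·ΣR(inner→interface) = 23 − 32.3×0.8461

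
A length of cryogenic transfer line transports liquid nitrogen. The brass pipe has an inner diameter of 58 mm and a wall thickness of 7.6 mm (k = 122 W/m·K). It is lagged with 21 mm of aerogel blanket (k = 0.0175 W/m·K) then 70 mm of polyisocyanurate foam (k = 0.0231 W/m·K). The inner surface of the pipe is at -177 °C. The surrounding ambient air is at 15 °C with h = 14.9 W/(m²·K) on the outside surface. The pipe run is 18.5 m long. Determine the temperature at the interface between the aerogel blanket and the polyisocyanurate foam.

T ≈ -95.3 °C

Radial resistances (cylindrical: R_cond = ln(r_o/r_i)/(2πkL), R_conv = 1/(h·2πrL)):
R_brass pipe wall = ln(36.6/29)/(2π×122×18.5) = 1.641×10^-5 K/W
R_aerogel blanket = ln(57.6/36.6)/(2π×0.0175×18.5) = 0.2229 K/W
R_polyisocyanurate foam = ln(127.6/57.6)/(2π×0.0231×18.5) = 0.2962 K/W
R_outer film = 1/(h_o·2πr_oL) = 1/(14.9×2π×0.1276×18.5) = 0.004525 K/W
R_total = 0.5237 K/W
Q = ΔT/R_total = 192/0.5237
Q = 367 W
T_interface = T_inner + Q·ΣR(inner→interface) = -177 + 367×0.2229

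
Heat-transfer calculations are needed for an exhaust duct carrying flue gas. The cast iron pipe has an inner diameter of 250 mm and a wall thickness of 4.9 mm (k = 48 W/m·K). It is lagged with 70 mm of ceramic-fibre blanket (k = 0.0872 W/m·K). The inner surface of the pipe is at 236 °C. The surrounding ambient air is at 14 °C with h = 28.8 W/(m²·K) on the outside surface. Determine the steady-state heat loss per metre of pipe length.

q′ ≈ 273 W/m

Cylindrical conduction, so R = ln(r₂/r₁)/(2πkL) per layer, in series:
R_cast iron pipe wall = ln(129.9/125)/(2π×48×1) = 1.275×10^-4 K/W
R_ceramic-fibre blanket = ln(199.9/129.9)/(2π×0.0872×1) = 0.7867 K/W
R_outer film = 1/(h_o·2πr_oL) = 1/(28.8×2π×0.1999×1) = 0.02764 K/W
R_total = 0.8145 K/W
Q = ΔT/R_total = 222/0.8145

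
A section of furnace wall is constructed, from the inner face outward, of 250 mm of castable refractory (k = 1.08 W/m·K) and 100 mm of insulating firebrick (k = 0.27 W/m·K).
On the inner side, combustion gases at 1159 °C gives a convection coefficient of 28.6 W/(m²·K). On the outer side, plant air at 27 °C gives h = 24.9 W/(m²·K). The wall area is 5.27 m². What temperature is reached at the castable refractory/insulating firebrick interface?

T ≈ 713 °C

Series thermal resistances:
R_inner film = 1/(h_i·A) = 1/(28.6×5.27) = 0.006635 K/W
R_castable refractory = L/(kA) = 0.25/(1.08×5.27) = 0.04392 K/W
R_insulating firebrick = L/(kA) = 0.1/(0.27×5.27) = 0.07028 K/W
R_outer film = 1/(h_o·A) = 1/(24.9×5.27) = 0.007621 K/W
R_total = 0.1285 K/W;  Q = ΔT/R_total = 1132/0.1285 = 8812 W
T_interface = T_inner − Q·ΣR(inner→interface) = 1159 − 8810×0.05056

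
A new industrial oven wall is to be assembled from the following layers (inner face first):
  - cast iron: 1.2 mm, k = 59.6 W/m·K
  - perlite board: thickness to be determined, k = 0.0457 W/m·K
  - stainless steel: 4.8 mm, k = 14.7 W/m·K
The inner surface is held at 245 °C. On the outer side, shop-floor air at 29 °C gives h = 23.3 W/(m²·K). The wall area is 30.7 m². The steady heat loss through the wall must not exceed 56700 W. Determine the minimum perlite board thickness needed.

L ≈ 3.37 mm

Treating each layer as a thermal resistance in series:
R_cast iron = L/(kA) = 0.0012/(59.6×30.7) = 6.558×10^-7 K/W
R_stainless steel = L/(kA) = 0.0048/(14.7×30.7) = 1.064×10^-5 K/W
R_outer film = 1/(h_o·A) = 1/(23.3×30.7) = 0.001398 K/W
Sum of the known resistances R_other = 0.001409 K/W
Required total resistance R_tot = ΔT/Q_allow = 216/56700 = 0.00381 K/W
R_perlite board = R_tot − R_other = 0.0024 K/W
L = R·k·A = 0.0024×0.0457×30.7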